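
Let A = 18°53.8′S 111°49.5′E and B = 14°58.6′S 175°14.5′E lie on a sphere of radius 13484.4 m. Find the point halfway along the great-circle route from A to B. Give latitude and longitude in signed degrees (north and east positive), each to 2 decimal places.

-19.69°, 143.90°

Central angle δ = 1.0556 rad. Interpolating on the sphere with fraction f = 0.5:
P = [sin((1−f)δ)·A + sin(fδ)·B] / sin δ = 0.5788·A + 0.5788·B in Cartesian coordinates,
giving P = (-0.7607, 0.5547, -0.3370), i.e. latitude -19.69°, longitude 143.90°.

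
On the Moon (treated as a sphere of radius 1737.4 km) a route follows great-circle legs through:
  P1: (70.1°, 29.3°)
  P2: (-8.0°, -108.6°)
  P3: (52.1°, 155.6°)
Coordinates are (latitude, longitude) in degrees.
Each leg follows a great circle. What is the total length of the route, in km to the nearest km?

Leg P1→P2: central angle 1.9616 rad, distance 3408.1 km.
Leg P2→P3: central angle 1.7429 rad, distance 3028.2 km.
Total: 3408.1 + 3028.2 ≈ 6436 km.

6436 km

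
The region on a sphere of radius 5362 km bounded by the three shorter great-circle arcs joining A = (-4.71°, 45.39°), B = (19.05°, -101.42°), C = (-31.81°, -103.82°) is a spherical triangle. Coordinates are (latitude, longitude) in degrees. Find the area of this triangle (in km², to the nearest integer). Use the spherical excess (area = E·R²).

72775018 km²

Side lengths (central angles): a = 0.8886, b = 2.3244, c = 2.5238 rad; semiperimeter s = 2.8684.
By l'Huilier's theorem, tan(E/4) = √[tan(s/2) tan((s−a)/2) tan((s−b)/2) tan((s−c)/2)], giving spherical excess E = 2.5312 rad.
Area = E·R² = 2.5312 × (5362)² ≈ 72775018 km².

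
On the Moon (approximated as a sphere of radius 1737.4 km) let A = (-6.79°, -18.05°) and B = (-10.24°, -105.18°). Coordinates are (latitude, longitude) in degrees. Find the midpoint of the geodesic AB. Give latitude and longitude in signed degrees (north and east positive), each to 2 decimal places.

-11.67°, -61.37°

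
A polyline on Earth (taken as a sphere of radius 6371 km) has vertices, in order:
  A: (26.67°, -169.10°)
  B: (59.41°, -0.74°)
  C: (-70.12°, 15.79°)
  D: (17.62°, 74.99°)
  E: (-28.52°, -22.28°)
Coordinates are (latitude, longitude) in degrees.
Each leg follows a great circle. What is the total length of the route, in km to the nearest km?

47232 km

Leg A→B: central angle 1.6298 rad, distance 10383.7 km.
Leg B→C: central angle 2.2700 rad, distance 14462.4 km.
Leg C→D: central angle 1.6898 rad, distance 10765.6 km.
Leg D→E: central angle 1.8240 rad, distance 11620.7 km.
Total: 10383.7 + 14462.4 + 10765.6 + 11620.7 ≈ 47232 km.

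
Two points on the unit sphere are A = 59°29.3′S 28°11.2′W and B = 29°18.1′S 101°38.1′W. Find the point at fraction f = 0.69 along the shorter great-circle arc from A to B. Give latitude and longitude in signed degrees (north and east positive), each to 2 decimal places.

-42.92°, -87.73°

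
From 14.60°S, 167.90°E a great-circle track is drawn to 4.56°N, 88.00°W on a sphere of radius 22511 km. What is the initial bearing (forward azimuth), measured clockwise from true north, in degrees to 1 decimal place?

With φ₁ = -0.2548, φ₂ = 0.0796, Δλ = 1.8169 rad, the forward-azimuth formula gives
θ = atan2( sin Δλ cos φ₂ , cos φ₁ sin φ₂ − sin φ₁ cos φ₂ cos Δλ ) = atan2(0.9668, 0.0157) = 89.07°.
So the initial bearing is 89.1°.

89.1°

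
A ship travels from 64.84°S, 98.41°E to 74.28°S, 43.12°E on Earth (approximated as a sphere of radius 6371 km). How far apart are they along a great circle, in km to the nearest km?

2276 km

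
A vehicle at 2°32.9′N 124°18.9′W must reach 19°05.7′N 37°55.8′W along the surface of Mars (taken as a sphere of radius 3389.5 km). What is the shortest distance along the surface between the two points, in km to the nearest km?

5073 km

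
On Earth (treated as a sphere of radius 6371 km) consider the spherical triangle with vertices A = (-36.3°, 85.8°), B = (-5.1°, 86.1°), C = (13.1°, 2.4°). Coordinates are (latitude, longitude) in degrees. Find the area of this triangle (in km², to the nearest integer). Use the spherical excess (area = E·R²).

21013233 km²

Side lengths (central angles): a = 1.4844, b = 1.6148, c = 0.5446 rad; semiperimeter s = 1.8219.
By l'Huilier's theorem, tan(E/4) = √[tan(s/2) tan((s−a)/2) tan((s−b)/2) tan((s−c)/2)], giving spherical excess E = 0.5177 rad.
Area = E·R² = 0.5177 × (6371)² ≈ 21013233 km².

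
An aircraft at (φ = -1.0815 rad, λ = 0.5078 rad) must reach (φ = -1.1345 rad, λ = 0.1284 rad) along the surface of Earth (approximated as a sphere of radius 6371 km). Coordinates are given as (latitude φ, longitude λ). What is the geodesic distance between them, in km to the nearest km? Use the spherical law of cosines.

1124 km

With latitudes φ₁ = -61.965°, φ₂ = -65.002° and longitude difference Δλ = -21.738°:
cos c = sin φ₁ sin φ₂ + cos φ₁ cos φ₂ cos Δλ = (-0.8827)(-0.9063) + (0.4700)(0.4226)(0.9289) = 0.98447,
so c = arccos(0.98447) = 0.17646 rad.
Distance = R·c = 6371 × 0.1765 ≈ 1124 km.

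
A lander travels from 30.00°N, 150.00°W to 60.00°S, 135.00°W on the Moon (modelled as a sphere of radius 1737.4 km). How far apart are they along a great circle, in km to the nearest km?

2755 km

In radians: φ₁ = 0.5236, φ₂ = -1.0472, Δλ = 15.000° = 0.2618 rad.
cos c = sin φ₁ sin φ₂ + cos φ₁ cos φ₂ cos Δλ = (0.5000)(-0.8660) + (0.8660)(0.5000)(0.9659) = -0.01475,
so c = arccos(-0.01475) = 1.58555 rad.
Distance = R·c = 1737.4 × 1.5856 ≈ 2755 km.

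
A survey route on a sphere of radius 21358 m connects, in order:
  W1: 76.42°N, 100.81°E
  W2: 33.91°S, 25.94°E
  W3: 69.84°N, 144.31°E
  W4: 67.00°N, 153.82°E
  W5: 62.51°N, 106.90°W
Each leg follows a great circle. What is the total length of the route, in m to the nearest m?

Leg W1→W2: central angle 2.0845 rad, distance 44521.4 m.
Leg W2→W3: central angle 2.2911 rad, distance 48933.5 m.
Leg W3→W4: central angle 0.0785 rad, distance 1676.4 m.
Leg W4→W5: central angle 0.6641 rad, distance 14183.3 m.
Total: 44521.4 + 48933.5 + 1676.4 + 14183.3 ≈ 109315 m.

109315 m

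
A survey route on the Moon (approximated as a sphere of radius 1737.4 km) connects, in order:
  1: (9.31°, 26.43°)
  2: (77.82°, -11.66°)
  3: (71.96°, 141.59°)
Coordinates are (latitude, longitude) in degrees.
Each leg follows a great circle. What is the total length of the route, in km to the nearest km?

3051 km

Leg 1→2: central angle 1.2430 rad, distance 2159.5 km.
Leg 2→3: central angle 0.5134 rad, distance 891.9 km.
Total: 2159.5 + 891.9 ≈ 3051 km.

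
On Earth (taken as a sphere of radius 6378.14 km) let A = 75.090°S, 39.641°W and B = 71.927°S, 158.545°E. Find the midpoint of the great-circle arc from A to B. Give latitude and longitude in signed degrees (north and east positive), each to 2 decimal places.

Central angle δ = 0.5683 rad. Interpolating on the sphere with fraction f = 0.5:
P = [sin((1−f)δ)·A + sin(fδ)·B] / sin δ = 0.5209·A + 0.5209·B in Cartesian coordinates,
giving P = (-0.0472, -0.0264, -0.9985), i.e. latitude -86.90°, longitude -150.78°.

-86.90°, -150.78°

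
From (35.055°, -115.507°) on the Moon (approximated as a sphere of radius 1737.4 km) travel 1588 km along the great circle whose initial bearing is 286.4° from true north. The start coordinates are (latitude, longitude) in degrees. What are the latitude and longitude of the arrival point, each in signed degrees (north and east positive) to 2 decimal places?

32.26°, -179.46°

Angular distance δ = d/R = 1588/1737.4 = 0.91401 rad; initial bearing θ = 4.9986 rad.
sin φ₂ = sin φ₁ cos δ + cos φ₁ sin δ cos θ = (0.5744)(0.6106) + (0.8186)(0.7920)(0.2823) = 0.5337, so φ₂ = 32.26°.
Δλ = atan2(sin θ sin δ cos φ₁, cos δ − sin φ₁ sin φ₂) = atan2(-0.6219, 0.3040) = -63.949°.
λ₂ = -115.507° − 63.949° = -179.46°.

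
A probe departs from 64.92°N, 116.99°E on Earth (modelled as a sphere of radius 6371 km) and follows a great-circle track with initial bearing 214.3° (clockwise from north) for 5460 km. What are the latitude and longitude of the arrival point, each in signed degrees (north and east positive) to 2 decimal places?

19.16°, 90.19°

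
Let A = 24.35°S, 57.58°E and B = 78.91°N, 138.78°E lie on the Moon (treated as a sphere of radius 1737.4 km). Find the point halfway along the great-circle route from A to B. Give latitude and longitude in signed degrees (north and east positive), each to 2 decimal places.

Central angle δ = 1.9582 rad. Interpolating on the sphere with fraction f = 0.5:
P = [sin((1−f)δ)·A + sin(fδ)·B] / sin δ = 0.8964·A + 0.8964·B in Cartesian coordinates,
giving P = (0.3081, 0.8030, 0.5101), i.e. latitude 30.67°, longitude 69.01°.

30.67°, 69.01°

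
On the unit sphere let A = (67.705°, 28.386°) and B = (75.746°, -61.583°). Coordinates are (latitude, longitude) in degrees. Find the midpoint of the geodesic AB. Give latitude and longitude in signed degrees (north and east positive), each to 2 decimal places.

76.57°, -4.59°

Central angle δ = 0.4583 rad. Interpolating on the sphere with fraction f = 0.5:
P = [sin((1−f)δ)·A + sin(fδ)·B] / sin δ = 0.5134·A + 0.5134·B in Cartesian coordinates,
giving P = (0.2315, -0.0186, 0.9727), i.e. latitude 76.57°, longitude -4.59°.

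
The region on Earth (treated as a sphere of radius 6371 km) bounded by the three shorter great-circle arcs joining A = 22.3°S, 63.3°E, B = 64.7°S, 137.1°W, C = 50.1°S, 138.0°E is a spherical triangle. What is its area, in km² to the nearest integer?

19202476 km²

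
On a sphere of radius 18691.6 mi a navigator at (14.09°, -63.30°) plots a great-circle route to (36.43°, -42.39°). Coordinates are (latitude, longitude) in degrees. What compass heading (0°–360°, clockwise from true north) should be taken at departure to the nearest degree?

With φ₁ = 0.2459, φ₂ = 0.6358, Δλ = 0.3649 rad, the forward-azimuth formula gives
θ = atan2( sin Δλ cos φ₂ , cos φ₁ sin φ₂ − sin φ₁ cos φ₂ cos Δλ ) = atan2(0.2872, 0.3930) = 36.15°.
So the initial bearing is 36°.

36°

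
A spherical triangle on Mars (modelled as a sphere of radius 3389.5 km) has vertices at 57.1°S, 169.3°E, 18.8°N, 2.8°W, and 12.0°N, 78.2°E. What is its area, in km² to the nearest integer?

Side lengths (central angles): a = 1.3573, b = 1.7566, c = 2.4653 rad; semiperimeter s = 2.7896.
By l'Huilier's theorem, tan(E/4) = √[tan(s/2) tan((s−a)/2) tan((s−b)/2) tan((s−c)/2)], giving spherical excess E = 2.3732 rad.
Area = E·R² = 2.3732 × (3389.5)² ≈ 27264490 km².

27264490 km²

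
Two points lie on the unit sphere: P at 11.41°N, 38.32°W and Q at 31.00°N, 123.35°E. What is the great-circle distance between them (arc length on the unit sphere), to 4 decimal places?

Let φ₁ = 0.1991 rad, φ₂ = 0.5411 rad, and Δλ = 2.8217 rad.
cos c = sin φ₁ sin φ₂ + cos φ₁ cos φ₂ cos Δλ = (0.1978)(0.5150) + (0.9802)(0.8572)(-0.9493) = -0.69571,
so c = arccos(-0.69571) = 2.34020 rad.
On the unit sphere the arc length equals the central angle: 2.3402.

2.3402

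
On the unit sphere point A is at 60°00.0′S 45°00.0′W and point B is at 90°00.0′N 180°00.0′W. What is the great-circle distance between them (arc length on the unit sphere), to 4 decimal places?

In radians: φ₁ = -1.0472, φ₂ = 1.5708, Δλ = -135.000° = -2.3562 rad.
cos c = sin φ₁ sin φ₂ + cos φ₁ cos φ₂ cos Δλ = (-0.8660)(1.0000) + (0.5000)(0.0000)(-0.7071) = -0.86603,
so c = arccos(-0.86603) = 2.61799 rad.
On the unit sphere the arc length equals the central angle: 2.6180.

2.6180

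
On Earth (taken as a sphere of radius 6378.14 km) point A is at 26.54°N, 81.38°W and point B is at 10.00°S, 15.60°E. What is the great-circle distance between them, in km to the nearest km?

Let φ₁ = 0.4632 rad, φ₂ = -0.1745 rad, and Δλ = 1.6926 rad.
cos c = sin φ₁ sin φ₂ + cos φ₁ cos φ₂ cos Δλ = (0.4468)(-0.1736) + (0.8946)(0.9848)(-0.1215) = -0.18466,
so c = arccos(-0.18466) = 1.75652 rad.
Distance = R·c = 6378.14 × 1.7565 ≈ 11203 km.

11203 km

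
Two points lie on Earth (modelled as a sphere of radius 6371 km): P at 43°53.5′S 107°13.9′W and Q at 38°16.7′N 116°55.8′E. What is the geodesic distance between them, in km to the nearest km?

With latitudes φ₁ = -43.892°, φ₂ = 38.278° and longitude difference Δλ = -135.838°:
Haversine: a = sin²(Δφ/2) + cos φ₁ cos φ₂ sin²(Δλ/2) = 0.4319 + (0.7207)(0.7850)(0.8587) = 0.91766.
Central angle c = 2·arcsin(√a) = 2.55951 rad.
Distance = R·c = 6371 × 2.5595 ≈ 16307 km.

16307 km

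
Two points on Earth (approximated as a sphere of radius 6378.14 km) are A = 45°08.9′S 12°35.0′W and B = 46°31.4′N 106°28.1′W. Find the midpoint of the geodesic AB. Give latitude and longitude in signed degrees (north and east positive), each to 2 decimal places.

1.01°, -58.77°

Central angle δ = 2.1500 rad. Interpolating on the sphere with fraction f = 0.5:
P = [sin((1−f)δ)·A + sin(fδ)·B] / sin δ = 1.0510·A + 1.0510·B in Cartesian coordinates,
giving P = (0.5184, -0.8549, 0.0176), i.e. latitude 1.01°, longitude -58.77°.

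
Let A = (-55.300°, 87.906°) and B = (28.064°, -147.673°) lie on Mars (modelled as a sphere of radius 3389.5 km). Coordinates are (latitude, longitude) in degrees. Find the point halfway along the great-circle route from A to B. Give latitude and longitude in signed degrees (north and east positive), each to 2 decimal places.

-25.68°, 172.38°

The central angle between A and B is δ = 2.3060 rad.
With f = 0.5, the slerp weights are sin((1−f)δ)/sin δ = 1.2323 and sin(fδ)/sin δ = 1.2323.
Weighted sum of the unit vectors: (1.2323)·(0.0208,0.5689,-0.8221) + (1.2323)·(-0.7457,-0.4719,0.4705) = (-0.8932, 0.1196, -0.4334).
Converting back: φ = atan2(z, √(x²+y²)) = -25.68°, λ = atan2(y, x) = 172.38°.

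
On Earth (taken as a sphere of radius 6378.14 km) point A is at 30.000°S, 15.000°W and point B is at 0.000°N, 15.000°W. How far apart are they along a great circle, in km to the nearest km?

With latitudes φ₁ = -30.000°, φ₂ = 0.000° and longitude difference Δλ = 0.000°:
cos c = sin φ₁ sin φ₂ + cos φ₁ cos φ₂ cos Δλ = (-0.5000)(0.0000) + (0.8660)(1.0000)(1.0000) = 0.86603,
so c = arccos(0.86603) = 0.52360 rad.
Distance = R·c = 6378.14 × 0.5236 ≈ 3340 km.

3340 km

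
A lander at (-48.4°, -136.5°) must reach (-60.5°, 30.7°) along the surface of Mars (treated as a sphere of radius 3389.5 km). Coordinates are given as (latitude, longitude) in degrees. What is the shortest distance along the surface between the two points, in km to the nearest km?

4177 km

In radians: φ₁ = -0.8447, φ₂ = -1.0559, Δλ = 167.200° = 2.9182 rad.
cos c = sin φ₁ sin φ₂ + cos φ₁ cos φ₂ cos Δλ = (-0.7478)(-0.8704) + (0.6639)(0.4924)(-0.9751) = 0.33204,
so c = arccos(0.33204) = 1.23233 rad.
Distance = R·c = 3389.5 × 1.2323 ≈ 4177 km.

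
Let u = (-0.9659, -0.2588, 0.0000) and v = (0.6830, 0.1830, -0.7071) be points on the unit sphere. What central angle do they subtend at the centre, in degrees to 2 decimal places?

135.00°

u·v = -0.7071; |u| = 1.0000, |v| = 1.0000.
cos θ = (u·v)/(|u||v|) = -0.7071, so θ = 135.00°.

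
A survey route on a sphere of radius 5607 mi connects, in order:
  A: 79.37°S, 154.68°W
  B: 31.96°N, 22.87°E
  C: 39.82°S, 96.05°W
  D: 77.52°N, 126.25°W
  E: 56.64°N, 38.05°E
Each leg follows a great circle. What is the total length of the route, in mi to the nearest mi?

Leg A→B: central angle 2.3139 rad, distance 12974.2 mi.
Leg B→C: central angle 2.2838 rad, distance 12805.1 mi.
Leg C→D: central angle 2.0735 rad, distance 11626.1 mi.
Leg D→E: central angle 0.7939 rad, distance 4451.2 mi.
Total: 12974.2 + 12805.1 + 11626.1 + 4451.2 ≈ 41857 mi.

41857 mi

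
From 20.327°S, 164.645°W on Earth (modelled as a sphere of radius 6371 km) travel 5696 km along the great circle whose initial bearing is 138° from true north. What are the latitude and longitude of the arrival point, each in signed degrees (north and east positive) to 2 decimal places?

-49.54°, -111.14°

Angular distance δ = d/R = 5696/6371 = 0.89405 rad; initial bearing θ = 2.4086 rad.
sin φ₂ = sin φ₁ cos δ + cos φ₁ sin δ cos θ = (-0.3474)(0.6263) + (0.9377)(0.7796)(-0.7431) = -0.7608, so φ₂ = -49.54°.
Δλ = atan2(sin θ sin δ cos φ₁, cos δ − sin φ₁ sin φ₂) = atan2(0.4892, 0.3620) = 53.501°.
λ₂ = -164.645° + 53.501° = -111.14°.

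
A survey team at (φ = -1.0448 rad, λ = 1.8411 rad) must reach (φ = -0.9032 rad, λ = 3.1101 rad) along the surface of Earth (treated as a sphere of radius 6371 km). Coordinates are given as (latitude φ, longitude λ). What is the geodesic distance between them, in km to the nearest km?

4393 km

With latitudes φ₁ = -59.863°, φ₂ = -51.750° and longitude difference Δλ = 72.708°:
Haversine: a = sin²(Δφ/2) + cos φ₁ cos φ₂ sin²(Δλ/2) = 0.0050 + (0.5021)(0.6191)(0.3514) = 0.11423.
Central angle c = 2·arcsin(√a) = 0.68953 rad.
Distance = R·c = 6371 × 0.6895 ≈ 4393 km.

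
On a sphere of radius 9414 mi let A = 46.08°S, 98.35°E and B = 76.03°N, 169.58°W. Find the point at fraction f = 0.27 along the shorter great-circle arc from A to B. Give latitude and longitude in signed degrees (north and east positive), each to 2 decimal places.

Central angle δ = 2.3533 rad. Interpolating on the sphere with fraction f = 0.27:
P = [sin((1−f)δ)·A + sin(fδ)·B] / sin δ = 1.3949·A + 0.8369·B in Cartesian coordinates,
giving P = (-0.3392, 0.9208, -0.1926), i.e. latitude -11.11°, longitude 110.22°.

-11.11°, 110.22°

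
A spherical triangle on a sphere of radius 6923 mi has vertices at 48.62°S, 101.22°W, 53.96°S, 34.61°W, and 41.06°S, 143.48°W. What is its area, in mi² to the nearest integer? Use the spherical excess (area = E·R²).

Side lengths (central angles): a = 1.1727, b = 0.5321, c = 0.7057 rad; semiperimeter s = 1.2053.
By l'Huilier's theorem, tan(E/4) = √[tan(s/2) tan((s−a)/2) tan((s−b)/2) tan((s−c)/2)], giving spherical excess E = 0.1264 rad.
Area = E·R² = 0.1264 × (6923)² ≈ 6058672 mi².

6058672 mi²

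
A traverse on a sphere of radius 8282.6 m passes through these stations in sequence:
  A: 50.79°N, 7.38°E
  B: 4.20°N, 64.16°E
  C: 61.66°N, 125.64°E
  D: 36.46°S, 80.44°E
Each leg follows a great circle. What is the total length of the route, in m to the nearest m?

Leg A→B: central angle 1.1569 rad, distance 9582.4 m.
Leg B→C: central angle 1.2760 rad, distance 10568.9 m.
Leg C→D: central angle 1.8276 rad, distance 15137.5 m.
Total: 9582.4 + 10568.9 + 15137.5 ≈ 35289 m.

35289 m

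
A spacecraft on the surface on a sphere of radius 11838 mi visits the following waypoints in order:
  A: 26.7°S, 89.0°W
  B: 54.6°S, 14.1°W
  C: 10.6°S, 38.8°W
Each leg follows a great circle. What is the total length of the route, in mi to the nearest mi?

22330 mi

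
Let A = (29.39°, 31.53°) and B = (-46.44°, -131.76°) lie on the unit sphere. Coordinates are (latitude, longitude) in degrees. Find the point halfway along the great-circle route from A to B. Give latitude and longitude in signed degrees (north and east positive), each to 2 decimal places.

Central angle δ = 2.7671 rad. Interpolating on the sphere with fraction f = 0.5:
P = [sin((1−f)δ)·A + sin(fδ)·B] / sin δ = 2.6860·A + 2.6860·B in Cartesian coordinates,
giving P = (0.7620, -0.1569, -0.6283), i.e. latitude -38.92°, longitude -11.63°.

-38.92°, -11.63°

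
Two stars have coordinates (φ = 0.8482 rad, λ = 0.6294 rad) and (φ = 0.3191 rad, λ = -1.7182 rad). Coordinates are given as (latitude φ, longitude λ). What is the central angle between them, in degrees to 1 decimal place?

101.8°

In radians: φ₁ = 0.8482, φ₂ = 0.3191, Δλ = -134.508° = -2.3476 rad.
Haversine: a = sin²(Δφ/2) + cos φ₁ cos φ₂ sin²(Δλ/2) = 0.0684 + (0.6613)(0.9495)(0.8505) = 0.60244.
Central angle c = 2·arcsin(√a) = 1.77714 rad.
So the angular separation is 101.8°.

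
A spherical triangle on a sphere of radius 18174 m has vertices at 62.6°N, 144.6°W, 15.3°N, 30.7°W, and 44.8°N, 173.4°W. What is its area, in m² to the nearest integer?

Side lengths (central angles): a = 1.9375, b = 0.4233, c = 1.5163 rad; semiperimeter s = 1.9386.
By l'Huilier's theorem, tan(E/4) = √[tan(s/2) tan((s−a)/2) tan((s−b)/2) tan((s−c)/2)], giving spherical excess E = 0.0507 rad.
Area = E·R² = 0.0507 × (18174)² ≈ 16741429 m².

16741429 m²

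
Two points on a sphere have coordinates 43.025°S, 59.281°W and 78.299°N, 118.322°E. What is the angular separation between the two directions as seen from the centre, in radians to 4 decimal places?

With latitudes φ₁ = -43.025°, φ₂ = 78.299° and longitude difference Δλ = 177.603°:
Haversine: a = sin²(Δφ/2) + cos φ₁ cos φ₂ sin²(Δλ/2) = 0.7599 + (0.7311)(0.2028)(0.9996) = 0.90814.
Central angle c = 2·arcsin(√a) = 2.52572 rad.
So the angular separation is 2.5257 rad.

2.5257 rad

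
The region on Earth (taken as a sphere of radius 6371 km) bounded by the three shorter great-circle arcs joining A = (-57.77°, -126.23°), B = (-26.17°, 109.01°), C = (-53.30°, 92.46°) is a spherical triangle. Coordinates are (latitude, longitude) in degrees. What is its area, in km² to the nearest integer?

11988960 km²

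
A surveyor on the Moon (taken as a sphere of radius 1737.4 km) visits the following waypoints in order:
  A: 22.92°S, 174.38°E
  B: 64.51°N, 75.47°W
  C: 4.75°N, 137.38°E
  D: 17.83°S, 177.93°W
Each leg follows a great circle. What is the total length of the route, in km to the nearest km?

Leg A→B: central angle 2.0807 rad, distance 3615.0 km.
Leg B→C: central angle 1.8604 rad, distance 3232.2 km.
Leg C→D: central angle 0.8644 rad, distance 1501.8 km.
Total: 3615.0 + 3232.2 + 1501.8 ≈ 8349 km.

8349 km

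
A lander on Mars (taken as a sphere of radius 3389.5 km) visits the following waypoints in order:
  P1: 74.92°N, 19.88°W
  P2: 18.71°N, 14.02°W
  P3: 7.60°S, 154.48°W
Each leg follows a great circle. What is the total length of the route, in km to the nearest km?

11615 km

Leg P1→P2: central angle 0.9826 rad, distance 3330.5 km.
Leg P2→P3: central angle 2.4441 rad, distance 8284.2 km.
Total: 3330.5 + 8284.2 ≈ 11615 km.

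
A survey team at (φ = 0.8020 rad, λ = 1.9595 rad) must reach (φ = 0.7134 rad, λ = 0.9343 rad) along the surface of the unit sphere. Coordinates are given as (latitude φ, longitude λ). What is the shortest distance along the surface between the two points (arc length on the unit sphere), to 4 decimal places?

0.7330

In radians: φ₁ = 0.8020, φ₂ = 0.7134, Δλ = -58.740° = -1.0252 rad.
cos c = sin φ₁ sin φ₂ + cos φ₁ cos φ₂ cos Δλ = (0.7187)(0.6544) + (0.6953)(0.7561)(0.5189) = 0.74317,
so c = arccos(0.74317) = 0.73301 rad.
On the unit sphere the arc length equals the central angle: 0.7330.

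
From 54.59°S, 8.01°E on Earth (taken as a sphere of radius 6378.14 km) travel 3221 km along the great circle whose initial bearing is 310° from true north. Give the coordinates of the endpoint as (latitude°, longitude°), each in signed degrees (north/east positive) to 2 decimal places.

-32.21°, -17.97°

Angular distance δ = d/R = 3221/6378.14 = 0.50501 rad; initial bearing θ = 5.4105 rad.
sin φ₂ = sin φ₁ cos δ + cos φ₁ sin δ cos θ = (-0.8150)(0.8752) + (0.5794)(0.4838)(0.6428) = -0.5331, so φ₂ = -32.21°.
Δλ = atan2(sin θ sin δ cos φ₁, cos δ − sin φ₁ sin φ₂) = atan2(-0.2147, 0.4407) = -25.980°.
λ₂ = 8.010° − 25.980° = -17.97°.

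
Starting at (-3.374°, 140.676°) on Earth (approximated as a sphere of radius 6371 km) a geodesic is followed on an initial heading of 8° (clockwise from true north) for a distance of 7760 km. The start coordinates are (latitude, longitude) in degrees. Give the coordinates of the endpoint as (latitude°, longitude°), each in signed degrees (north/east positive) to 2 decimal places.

65.14°, 158.78°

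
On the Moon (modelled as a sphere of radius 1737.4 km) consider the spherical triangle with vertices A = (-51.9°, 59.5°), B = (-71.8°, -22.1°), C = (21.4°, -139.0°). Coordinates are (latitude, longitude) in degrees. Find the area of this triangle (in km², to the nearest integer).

Side lengths (central angles): a = 2.0694, b = 2.5534, c = 0.6829 rad; semiperimeter s = 2.6529.
By l'Huilier's theorem, tan(E/4) = √[tan(s/2) tan((s−a)/2) tan((s−b)/2) tan((s−c)/2)], giving spherical excess E = 1.1679 rad.
Area = E·R² = 1.1679 × (1737.4)² ≈ 3525485 km².

3525485 km²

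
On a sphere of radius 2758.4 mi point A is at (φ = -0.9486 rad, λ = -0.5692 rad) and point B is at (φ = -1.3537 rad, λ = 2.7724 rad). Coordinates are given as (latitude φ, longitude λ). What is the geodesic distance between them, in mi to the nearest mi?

With latitudes φ₁ = -54.351°, φ₂ = -77.561° and longitude difference Δλ = -168.540°:
cos c = sin φ₁ sin φ₂ + cos φ₁ cos φ₂ cos Δλ = (-0.8126)(-0.9765) + (0.5828)(0.2154)(-0.9801) = 0.67049,
so c = arccos(0.67049) = 0.83592 rad.
Distance = R·c = 2758.4 × 0.8359 ≈ 2306 mi.

2306 mi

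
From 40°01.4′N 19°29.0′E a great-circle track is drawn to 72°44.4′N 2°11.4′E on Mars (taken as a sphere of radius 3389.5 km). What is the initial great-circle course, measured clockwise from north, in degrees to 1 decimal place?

Δλ = -17.293° = -0.3018 rad.
y = sin Δλ · cos φ₂ = (-0.2973)(0.2967) = -0.0882
x = cos φ₁ sin φ₂ − sin φ₁ cos φ₂ cos Δλ = (0.7658)(0.9550) − (0.6431)(0.2967)(0.9548) = 0.5491
θ = atan2(y, x) = -9.13°; adding 360° gives 350.9°.

350.9°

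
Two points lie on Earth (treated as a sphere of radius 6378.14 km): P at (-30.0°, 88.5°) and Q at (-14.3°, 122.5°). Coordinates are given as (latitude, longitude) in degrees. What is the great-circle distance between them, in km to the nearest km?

3895 km

Let φ₁ = -0.5236 rad, φ₂ = -0.2496 rad, and Δλ = 0.5934 rad.
Haversine: a = sin²(Δφ/2) + cos φ₁ cos φ₂ sin²(Δλ/2) = 0.0187 + (0.8660)(0.9690)(0.0855) = 0.09039.
Central angle c = 2·arcsin(√a) = 0.61074 rad.
Distance = R·c = 6378.14 × 0.6107 ≈ 3895 km.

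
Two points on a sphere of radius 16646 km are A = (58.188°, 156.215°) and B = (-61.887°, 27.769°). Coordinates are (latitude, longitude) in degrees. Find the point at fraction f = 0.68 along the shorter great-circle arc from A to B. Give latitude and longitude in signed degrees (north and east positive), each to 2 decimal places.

Central angle δ = 2.6998 rad. Interpolating on the sphere with fraction f = 0.68:
P = [sin((1−f)δ)·A + sin(fδ)·B] / sin δ = 1.7783·A + 2.2570·B in Cartesian coordinates,
giving P = (0.0833, 0.8736, -0.4795), i.e. latitude -28.66°, longitude 84.56°.

-28.66°, 84.56°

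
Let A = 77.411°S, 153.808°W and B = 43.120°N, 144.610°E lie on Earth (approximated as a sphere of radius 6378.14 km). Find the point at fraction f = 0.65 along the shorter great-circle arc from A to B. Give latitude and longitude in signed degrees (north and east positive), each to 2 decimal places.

The central angle between A and B is δ = 2.2036 rad.
With f = 0.65, the slerp weights are sin((1−f)δ)/sin δ = 0.8644 and sin(fδ)/sin δ = 1.2282.
Weighted sum of the unit vectors: (0.8644)·(-0.1956,-0.0962,-0.9760) + (1.2282)·(-0.5951,0.4227,0.6835) = (-0.8999, 0.4360, -0.0041).
Converting back: φ = atan2(z, √(x²+y²)) = -0.23°, λ = atan2(y, x) = 154.15°.

-0.23°, 154.15°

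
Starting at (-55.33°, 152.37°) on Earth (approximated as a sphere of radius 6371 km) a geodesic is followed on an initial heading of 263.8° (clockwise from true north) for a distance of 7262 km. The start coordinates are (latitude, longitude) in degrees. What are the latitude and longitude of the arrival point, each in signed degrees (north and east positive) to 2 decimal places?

-23.54°, 72.23°

Angular distance δ = d/R = 7262/6371 = 1.13985 rad; initial bearing θ = 4.6042 rad.
sin φ₂ = sin φ₁ cos δ + cos φ₁ sin δ cos θ = (-0.8224)(0.4177) + (0.5688)(0.9086)(-0.1080) = -0.3994, so φ₂ = -23.54°.
Δλ = atan2(sin θ sin δ cos φ₁, cos δ − sin φ₁ sin φ₂) = atan2(-0.5138, 0.0893) = -80.144°.
λ₂ = 152.370° − 80.144° = 72.23°.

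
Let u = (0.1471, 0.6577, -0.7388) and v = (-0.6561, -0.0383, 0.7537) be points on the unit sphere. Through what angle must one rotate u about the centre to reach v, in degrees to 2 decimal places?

132.73°

u·v = -0.6785; |u| = 1.0000, |v| = 1.0000.
cos θ = (u·v)/(|u||v|) = -0.6785, so θ = 132.73°.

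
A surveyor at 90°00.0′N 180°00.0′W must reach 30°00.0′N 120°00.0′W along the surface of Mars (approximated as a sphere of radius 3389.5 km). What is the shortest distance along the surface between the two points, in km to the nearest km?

Let φ₁ = 1.5708 rad, φ₂ = 0.5236 rad, and Δλ = 1.0472 rad.
cos c = sin φ₁ sin φ₂ + cos φ₁ cos φ₂ cos Δλ = (1.0000)(0.5000) + (0.0000)(0.8660)(0.5000) = 0.50000,
so c = arccos(0.50000) = 1.04720 rad.
Distance = R·c = 3389.5 × 1.0472 ≈ 3549 km.

3549 km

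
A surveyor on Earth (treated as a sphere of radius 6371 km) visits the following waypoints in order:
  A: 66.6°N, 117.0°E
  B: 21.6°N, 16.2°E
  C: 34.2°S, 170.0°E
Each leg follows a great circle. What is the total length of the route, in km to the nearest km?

Leg A→B: central angle 1.2988 rad, distance 8274.6 km.
Leg B→C: central angle 2.6835 rad, distance 17096.7 km.
Total: 8274.6 + 17096.7 ≈ 25371 km.

25371 km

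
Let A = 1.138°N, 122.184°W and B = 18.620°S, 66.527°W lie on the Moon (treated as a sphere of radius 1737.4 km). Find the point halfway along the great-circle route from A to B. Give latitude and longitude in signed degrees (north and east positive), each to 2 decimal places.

-9.86°, -95.17°

The central angle between A and B is δ = 1.0144 rad.
With f = 0.5, the slerp weights are sin((1−f)δ)/sin δ = 0.5720 and sin(fδ)/sin δ = 0.5720.
Weighted sum of the unit vectors: (0.5720)·(-0.5325,-0.8462,0.0199) + (0.5720)·(0.3775,-0.8692,-0.3193) = (-0.0887, -0.9812, -0.1713).
Converting back: φ = atan2(z, √(x²+y²)) = -9.86°, λ = atan2(y, x) = -95.17°.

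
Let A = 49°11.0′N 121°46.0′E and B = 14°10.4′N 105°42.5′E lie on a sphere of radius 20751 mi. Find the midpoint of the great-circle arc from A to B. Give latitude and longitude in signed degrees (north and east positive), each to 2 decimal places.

31.92°, 112.16°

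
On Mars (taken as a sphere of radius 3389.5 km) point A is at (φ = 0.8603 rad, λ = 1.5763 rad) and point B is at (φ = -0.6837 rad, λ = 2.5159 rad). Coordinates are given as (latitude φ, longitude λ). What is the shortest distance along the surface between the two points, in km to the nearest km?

5939 km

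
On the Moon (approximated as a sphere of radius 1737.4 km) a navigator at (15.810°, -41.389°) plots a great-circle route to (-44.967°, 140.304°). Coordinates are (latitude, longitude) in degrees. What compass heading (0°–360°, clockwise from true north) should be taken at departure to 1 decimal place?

Δλ = -178.307° = -3.1120 rad.
y = sin Δλ · cos φ₂ = (-0.0295)(0.7075) = -0.0209
x = cos φ₁ sin φ₂ − sin φ₁ cos φ₂ cos Δλ = (0.9622)(-0.7067) − (0.2724)(0.7075)(-0.9996) = -0.4873
θ = atan2(y, x) = -177.54°; adding 360° gives 182.5°.

182.5°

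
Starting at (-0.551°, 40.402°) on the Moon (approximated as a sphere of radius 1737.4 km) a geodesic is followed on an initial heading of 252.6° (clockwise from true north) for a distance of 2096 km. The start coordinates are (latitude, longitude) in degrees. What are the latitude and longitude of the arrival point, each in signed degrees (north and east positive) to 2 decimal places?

-16.43°, -27.96°

Angular distance δ = d/R = 2096/1737.4 = 1.20640 rad; initial bearing θ = 4.4087 rad.
sin φ₂ = sin φ₁ cos δ + cos φ₁ sin δ cos θ = (-0.0096)(0.3564) + (1.0000)(0.9343)(-0.2990) = -0.2828, so φ₂ = -16.43°.
Δλ = atan2(sin θ sin δ cos φ₁, cos δ − sin φ₁ sin φ₂) = atan2(-0.8915, 0.3537) = -68.362°.
λ₂ = 40.402° − 68.362° = -27.96°.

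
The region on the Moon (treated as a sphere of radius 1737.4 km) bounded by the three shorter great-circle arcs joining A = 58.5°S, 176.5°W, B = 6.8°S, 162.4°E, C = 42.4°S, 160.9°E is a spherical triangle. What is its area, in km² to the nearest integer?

Side lengths (central angles): a = 0.6218, b = 0.3732, c = 0.9459 rad; semiperimeter s = 0.9705.
By l'Huilier's theorem, tan(E/4) = √[tan(s/2) tan((s−a)/2) tan((s−b)/2) tan((s−c)/2)], giving spherical excess E = 0.0749 rad.
Area = E·R² = 0.0749 × (1737.4)² ≈ 226131 km².

226131 km²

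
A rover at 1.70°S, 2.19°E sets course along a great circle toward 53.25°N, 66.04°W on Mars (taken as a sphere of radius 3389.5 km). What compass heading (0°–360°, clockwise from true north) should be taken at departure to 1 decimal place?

325.5°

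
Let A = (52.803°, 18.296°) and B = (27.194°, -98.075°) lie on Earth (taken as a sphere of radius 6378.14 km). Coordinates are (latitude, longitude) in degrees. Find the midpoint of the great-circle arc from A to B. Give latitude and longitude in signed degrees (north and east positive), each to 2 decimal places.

The central angle between A and B is δ = 1.4453 rad.
With f = 0.5, the slerp weights are sin((1−f)δ)/sin δ = 0.6666 and sin(fδ)/sin δ = 0.6666.
Weighted sum of the unit vectors: (0.6666)·(0.5740,0.1898,0.7966) + (0.6666)·(-0.1249,-0.8806,0.4570) = (0.2993, -0.4605, 0.8356).
Converting back: φ = atan2(z, √(x²+y²)) = 56.68°, λ = atan2(y, x) = -56.98°.

56.68°, -56.98°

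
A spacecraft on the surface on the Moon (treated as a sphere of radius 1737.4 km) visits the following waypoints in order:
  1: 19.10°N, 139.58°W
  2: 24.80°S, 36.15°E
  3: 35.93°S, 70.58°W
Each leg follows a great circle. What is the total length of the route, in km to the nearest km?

Leg 1→2: central angle 3.0205 rad, distance 5247.8 km.
Leg 2→3: central angle 1.5363 rad, distance 2669.1 km.
Total: 5247.8 + 2669.1 ≈ 7917 km.

7917 km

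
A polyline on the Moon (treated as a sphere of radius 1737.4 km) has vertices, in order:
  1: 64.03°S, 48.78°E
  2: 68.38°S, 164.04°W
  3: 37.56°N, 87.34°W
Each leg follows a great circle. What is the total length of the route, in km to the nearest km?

Leg 1→2: central angle 0.7951 rad, distance 1381.5 km.
Leg 2→3: central angle 2.0938 rad, distance 3637.8 km.
Total: 1381.5 + 3637.8 ≈ 5019 km.

5019 km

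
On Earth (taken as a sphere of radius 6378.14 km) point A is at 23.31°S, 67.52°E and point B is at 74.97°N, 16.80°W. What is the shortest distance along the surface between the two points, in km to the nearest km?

12358 km

With latitudes φ₁ = -23.310°, φ₂ = 74.970° and longitude difference Δλ = -84.320°:
Haversine: a = sin²(Δφ/2) + cos φ₁ cos φ₂ sin²(Δλ/2) = 0.5720 + (0.9184)(0.2593)(0.4505) = 0.67930.
Central angle c = 2·arcsin(√a) = 1.93756 rad.
Distance = R·c = 6378.14 × 1.9376 ≈ 12358 km.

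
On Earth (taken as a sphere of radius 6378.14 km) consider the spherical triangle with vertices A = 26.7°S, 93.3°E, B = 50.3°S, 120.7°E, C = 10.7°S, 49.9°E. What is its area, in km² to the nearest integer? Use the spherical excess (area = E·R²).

6845183 km²

Side lengths (central angles): a = 1.2140, b = 0.7652, c = 0.5503 rad; semiperimeter s = 1.2648.
By l'Huilier's theorem, tan(E/4) = √[tan(s/2) tan((s−a)/2) tan((s−b)/2) tan((s−c)/2)], giving spherical excess E = 0.1683 rad.
Area = E·R² = 0.1683 × (6378.14)² ≈ 6845183 km².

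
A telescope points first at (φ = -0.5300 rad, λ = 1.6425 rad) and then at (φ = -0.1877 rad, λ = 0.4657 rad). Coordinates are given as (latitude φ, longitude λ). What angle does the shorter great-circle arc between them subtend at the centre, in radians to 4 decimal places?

Let φ₁ = -0.5300 rad, φ₂ = -0.1877 rad, and Δλ = -1.1768 rad.
cos c = sin φ₁ sin φ₂ + cos φ₁ cos φ₂ cos Δλ = (-0.5055)(-0.1866) + (0.8628)(0.9824)(0.3839) = 0.41973,
so c = arccos(0.41973) = 1.13765 rad.
So the angular separation is 1.1376 rad.

1.1376 rad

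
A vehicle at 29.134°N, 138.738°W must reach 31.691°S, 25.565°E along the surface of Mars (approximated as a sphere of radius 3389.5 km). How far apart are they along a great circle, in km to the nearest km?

Let φ₁ = 0.5085 rad, φ₂ = -0.5531 rad, and Δλ = 2.8676 rad.
cos c = sin φ₁ sin φ₂ + cos φ₁ cos φ₂ cos Δλ = (0.4869)(-0.5253) + (0.8735)(0.8509)(-0.9627) = -0.97129,
so c = arccos(-0.97129) = 2.90137 rad.
Distance = R·c = 3389.5 × 2.9014 ≈ 9834 km.

9834 km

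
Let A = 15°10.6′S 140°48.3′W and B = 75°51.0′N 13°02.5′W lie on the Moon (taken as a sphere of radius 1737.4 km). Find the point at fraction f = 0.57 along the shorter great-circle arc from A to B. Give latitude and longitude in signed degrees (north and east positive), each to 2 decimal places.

47.81°, -124.33°

Central angle δ = 1.9805 rad. Interpolating on the sphere with fraction f = 0.57:
P = [sin((1−f)δ)·A + sin(fδ)·B] / sin δ = 0.8202·A + 0.9855·B in Cartesian coordinates,
giving P = (-0.3788, -0.5546, 0.7409), i.e. latitude 47.81°, longitude -124.33°.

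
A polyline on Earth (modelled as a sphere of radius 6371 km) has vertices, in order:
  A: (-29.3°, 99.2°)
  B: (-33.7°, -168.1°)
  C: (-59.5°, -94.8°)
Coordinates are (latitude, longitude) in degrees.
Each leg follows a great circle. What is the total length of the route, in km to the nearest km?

Leg A→B: central angle 1.3312 rad, distance 8480.8 km.
Leg B→C: central angle 0.9280 rad, distance 5912.5 km.
Total: 8480.8 + 5912.5 ≈ 14393 km.

14393 km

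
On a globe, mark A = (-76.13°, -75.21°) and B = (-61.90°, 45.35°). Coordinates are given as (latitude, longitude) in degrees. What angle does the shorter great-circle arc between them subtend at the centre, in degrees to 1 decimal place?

Let φ₁ = -1.3287 rad, φ₂ = -1.0804 rad, and Δλ = 2.1042 rad.
cos c = sin φ₁ sin φ₂ + cos φ₁ cos φ₂ cos Δλ = (-0.9708)(-0.8821) + (0.2397)(0.4710)(-0.5084) = 0.79900,
so c = arccos(0.79900) = 0.64517 rad.
So the angular separation is 37.0°.

37.0°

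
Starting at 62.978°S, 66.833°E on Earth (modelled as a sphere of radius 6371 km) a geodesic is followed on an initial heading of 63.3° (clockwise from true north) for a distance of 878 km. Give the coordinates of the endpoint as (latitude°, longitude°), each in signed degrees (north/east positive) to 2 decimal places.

Angular distance δ = d/R = 878/6371 = 0.13781 rad; initial bearing θ = 1.1048 rad.
sin φ₂ = sin φ₁ cos δ + cos φ₁ sin δ cos θ = (-0.8908)(0.9905) + (0.4543)(0.1374)(0.4493) = -0.8543, so φ₂ = -58.69°.
Δλ = atan2(sin θ sin δ cos φ₁, cos δ − sin φ₁ sin φ₂) = atan2(0.0558, 0.2294) = 13.659°.
λ₂ = 66.833° + 13.659° = 80.49°.

-58.69°, 80.49°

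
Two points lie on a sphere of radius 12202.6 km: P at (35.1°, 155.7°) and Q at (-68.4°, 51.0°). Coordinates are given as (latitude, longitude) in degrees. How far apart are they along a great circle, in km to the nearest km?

In radians: φ₁ = 0.6126, φ₂ = -1.1938, Δλ = -104.700° = -1.8274 rad.
cos c = sin φ₁ sin φ₂ + cos φ₁ cos φ₂ cos Δλ = (0.5750)(-0.9298) + (0.8181)(0.3681)(-0.2538) = -0.61105,
so c = arccos(-0.61105) = 2.22819 rad.
Distance = R·c = 12202.6 × 2.2282 ≈ 27190 km.

27190 km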